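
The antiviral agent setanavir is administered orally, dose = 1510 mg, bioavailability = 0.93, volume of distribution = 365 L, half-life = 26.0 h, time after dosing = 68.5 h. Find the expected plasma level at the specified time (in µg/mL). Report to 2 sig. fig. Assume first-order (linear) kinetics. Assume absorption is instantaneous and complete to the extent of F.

Amount reaching circulation = F × Dose = 0.93 × 1510 = 1404 mg
C₀ = F·Dose / Vd = 1404 / 365 = 3.847 mg/L
k = ln2 / t½ = 0.693147 / 26.0 = 0.02666 h⁻¹
C = C₀ · e^(−k·t) = 3.847 × e^(−0.02666 × 68.5)
  = 3.847 × 0.1610 = 0.6194 mg/L
(0.6194 mg/L = 0.6194 µg/mL)

0.62 µg/mL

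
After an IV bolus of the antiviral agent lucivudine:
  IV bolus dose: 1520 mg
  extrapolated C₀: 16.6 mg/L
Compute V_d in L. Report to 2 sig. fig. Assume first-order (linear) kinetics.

Vd = Dose / C₀ = 1520 / 16.6 = 91.57 L

92 L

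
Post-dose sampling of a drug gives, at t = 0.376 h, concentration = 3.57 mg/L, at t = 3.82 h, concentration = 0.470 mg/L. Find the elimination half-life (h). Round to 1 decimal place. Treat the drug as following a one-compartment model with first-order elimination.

k = ln(C₁/C₂) / (t₂ − t₁) = ln(3.57/0.470) / (3.82 − 0.376)
  = 2.028 / 3.444 = 0.5889 h⁻¹
t½ = ln2 / k = 0.693147 / 0.5889 = 1.177 h

1.2 h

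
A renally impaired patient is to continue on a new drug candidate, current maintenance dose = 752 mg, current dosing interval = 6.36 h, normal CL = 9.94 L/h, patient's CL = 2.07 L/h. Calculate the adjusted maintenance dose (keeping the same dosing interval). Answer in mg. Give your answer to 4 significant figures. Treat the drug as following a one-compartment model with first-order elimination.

To keep the same average steady-state level, dosing rate must scale with clearance.
CL ratio = 2.07 / 9.94 = 0.2082
New dose (same interval) = 752 × 0.2082 = 156.6 mg

156.6 mg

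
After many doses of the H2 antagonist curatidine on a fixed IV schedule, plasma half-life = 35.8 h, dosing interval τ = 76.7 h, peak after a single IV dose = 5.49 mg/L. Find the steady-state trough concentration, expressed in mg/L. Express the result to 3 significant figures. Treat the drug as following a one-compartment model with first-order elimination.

1.61 mg/L

k = ln2 / t½ = 0.693147 / 35.8 = 0.01936 h⁻¹
e^(−kτ) = e^(−0.01936 × 76.7) = 0.2265
Accumulation ratio R = 1 / (1 − e^(−kτ)) = 1 / (1 − 0.2265) = 1.293
Steady-state trough = C₀ × R × e^(−kτ) = 5.49 × 1.293 × 0.2265 = 1.608 mg/L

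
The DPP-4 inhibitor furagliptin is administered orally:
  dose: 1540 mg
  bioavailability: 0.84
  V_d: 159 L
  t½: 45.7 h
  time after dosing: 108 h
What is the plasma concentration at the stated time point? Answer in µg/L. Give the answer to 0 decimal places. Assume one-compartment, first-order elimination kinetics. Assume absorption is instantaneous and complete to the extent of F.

Amount reaching circulation = F × Dose = 0.84 × 1540 = 1294 mg
C₀ = F·Dose / Vd = 1294 / 159 = 8.138 mg/L
k = ln2 / t½ = 0.693147 / 45.7 = 0.01517 h⁻¹
C = C₀ · e^(−k·t) = 8.138 × e^(−0.01517 × 108)
  = 8.138 × 0.1943 = 1.581 mg/L
Convert: 1.581 mg/L × 1000 = 1581 µg/L

1581 µg/L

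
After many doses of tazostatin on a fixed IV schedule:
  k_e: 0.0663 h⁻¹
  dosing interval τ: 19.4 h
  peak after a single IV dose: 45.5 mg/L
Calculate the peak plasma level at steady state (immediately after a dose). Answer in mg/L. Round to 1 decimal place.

62.9 mg/L

e^(−kτ) = e^(−0.06630 × 19.4) = 0.2763
Accumulation ratio R = 1 / (1 − e^(−kτ)) = 1 / (1 − 0.2763) = 1.382
Steady-state peak = C₀ × R = 45.5 × 1.382 = 62.88 mg/L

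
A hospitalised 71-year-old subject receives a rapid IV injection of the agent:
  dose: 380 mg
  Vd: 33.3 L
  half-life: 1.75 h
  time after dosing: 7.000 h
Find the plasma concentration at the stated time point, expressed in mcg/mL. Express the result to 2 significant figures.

0.71 mcg/mL

C₀ = Dose / Vd = 380.0 / 33.3 = 11.41 mg/L
k = ln2 / t½ = 0.693147 / 1.75 = 0.3961 h⁻¹
t / t½ = 7.000 / 1.75 = 4 half-lives
C = C₀ × (1/2)^4 = 11.41 × 0.06250 = 0.7131 mg/L
(0.7131 mg/L = 0.7131 mcg/mL)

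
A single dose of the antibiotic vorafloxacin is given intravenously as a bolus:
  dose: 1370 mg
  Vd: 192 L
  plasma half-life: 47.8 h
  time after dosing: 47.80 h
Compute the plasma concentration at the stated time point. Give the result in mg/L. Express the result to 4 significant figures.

3.568 mg/L

C₀ = Dose / Vd = 1370 / 192 = 7.135 mg/L
k = ln2 / t½ = 0.693147 / 47.8 = 0.01450 h⁻¹
t / t½ = 47.80 / 47.8 = 1 half-lives
C = C₀ × (1/2)^1 = 7.135 × 0.5000 = 3.568 mg/L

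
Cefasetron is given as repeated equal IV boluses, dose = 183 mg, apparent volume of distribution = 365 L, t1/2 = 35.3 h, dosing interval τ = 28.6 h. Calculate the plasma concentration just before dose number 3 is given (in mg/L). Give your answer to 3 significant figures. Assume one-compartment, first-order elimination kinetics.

0.449 mg/L

C₀ per dose = Dose / Vd = 183 / 365 = 0.5014 mg/L
k = ln2 / t½ = 0.693147 / 35.3 = 0.01964 h⁻¹
Fraction remaining after one interval: r = e^(−kτ) = e^(−0.01964 × 28.6) = 0.5702
Before dose 3, 2 doses have been given (aged 1τ, 2τ).
C_trough = C₀ × (r + r²) = 0.5014 × (0.5702 + 0.3251) = 0.4489 mg/L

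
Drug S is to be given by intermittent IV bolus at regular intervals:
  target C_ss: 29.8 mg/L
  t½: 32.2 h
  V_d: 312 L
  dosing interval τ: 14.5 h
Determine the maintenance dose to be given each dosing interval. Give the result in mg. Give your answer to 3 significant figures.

k = ln2 / t½ = 0.693147 / 32.2 = 0.02153 h⁻¹
CL = k × Vd = 0.02153 × 312 = 6.717 L/h
At steady state, Dose/τ = Css × CL.
Dose = Css × CL × τ = 29.8 × 6.717 × 14.5 = 2902 mg

2900 mg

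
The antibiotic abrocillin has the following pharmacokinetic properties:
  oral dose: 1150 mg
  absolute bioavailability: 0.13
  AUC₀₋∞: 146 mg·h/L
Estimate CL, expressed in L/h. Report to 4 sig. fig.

1.024 L/h

CL = F·Dose / AUC = 0.13 × 1150 / 146 = 1.024 L/h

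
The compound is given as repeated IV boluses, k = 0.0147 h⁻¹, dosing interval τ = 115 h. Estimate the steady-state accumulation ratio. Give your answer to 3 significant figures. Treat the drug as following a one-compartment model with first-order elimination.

1.23

e^(−kτ) = e^(−0.01470 × 115) = 0.1844
Accumulation ratio R = 1 / (1 − e^(−kτ)) = 1 / (1 − 0.1844) = 1.226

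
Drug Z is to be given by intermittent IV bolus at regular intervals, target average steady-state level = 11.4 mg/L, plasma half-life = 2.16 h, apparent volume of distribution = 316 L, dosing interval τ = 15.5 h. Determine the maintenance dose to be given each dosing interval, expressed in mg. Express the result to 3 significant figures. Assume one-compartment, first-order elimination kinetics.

17900 mg

k = ln2 / t½ = 0.693147 / 2.16 = 0.3209 h⁻¹
CL = k × Vd = 0.3209 × 316 = 101.4 L/h
At steady state, Dose/τ = Css × CL.
Dose = Css × CL × τ = 11.4 × 101.4 × 15.5 = 17920 mg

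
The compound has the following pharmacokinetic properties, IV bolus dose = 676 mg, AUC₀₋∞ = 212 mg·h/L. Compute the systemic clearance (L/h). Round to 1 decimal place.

CL = Dose / AUC = 676 / 212 = 3.189 L/h

3.2 L/h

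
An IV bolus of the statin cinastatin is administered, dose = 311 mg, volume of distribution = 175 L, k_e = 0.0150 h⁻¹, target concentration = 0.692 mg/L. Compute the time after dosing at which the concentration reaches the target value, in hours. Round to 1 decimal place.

C₀ = Dose / Vd = 311.0 / 175 = 1.777 mg/L
t = ln(C₀ / C) / k = ln(1.777 / 0.692) / 0.01500
  = ln(2.568) / 0.01500 = 0.9431 / 0.01500 = 62.87 h

62.9 h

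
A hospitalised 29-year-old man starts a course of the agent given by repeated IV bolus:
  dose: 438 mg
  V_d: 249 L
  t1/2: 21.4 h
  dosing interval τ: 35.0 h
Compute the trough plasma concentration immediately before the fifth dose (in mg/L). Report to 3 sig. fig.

0.826 mg/L

C₀ per dose = Dose / Vd = 438 / 249 = 1.759 mg/L
k = ln2 / t½ = 0.693147 / 21.4 = 0.03239 h⁻¹
Fraction remaining after one interval: r = e^(−kτ) = e^(−0.03239 × 35.0) = 0.3219
Before dose 5, 4 doses have been given (aged 1τ, 2τ, 3τ, 4τ).
C_trough = C₀ × (r + r² + … + r^4) = C₀ × r(1−r^4)/(1−r)
        = 1.759 × 0.3219 × (1 − 0.01074) / (1 − 0.3219) = 0.8260 mg/L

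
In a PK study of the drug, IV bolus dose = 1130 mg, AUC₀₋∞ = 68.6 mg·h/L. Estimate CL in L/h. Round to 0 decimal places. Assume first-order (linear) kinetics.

16 L/h

CL = Dose / AUC = 1130 / 68.6 = 16.47 L/h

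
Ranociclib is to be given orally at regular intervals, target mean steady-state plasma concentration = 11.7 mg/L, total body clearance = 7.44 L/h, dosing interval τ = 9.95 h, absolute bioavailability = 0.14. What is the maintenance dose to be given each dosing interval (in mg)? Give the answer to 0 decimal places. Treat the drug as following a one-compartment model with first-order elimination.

At steady state, F × (Dose/τ) = Css × CL.
Dose = Css × CL × τ / F = 11.7 × 7.440 × 9.95 / 0.14 = 6187 mg

6187 mg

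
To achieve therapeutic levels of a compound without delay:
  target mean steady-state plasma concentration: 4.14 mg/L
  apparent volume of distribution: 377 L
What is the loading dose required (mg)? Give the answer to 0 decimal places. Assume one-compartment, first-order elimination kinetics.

LD = Css × Vd = 4.14 × 377 = 1561 mg

1561 mg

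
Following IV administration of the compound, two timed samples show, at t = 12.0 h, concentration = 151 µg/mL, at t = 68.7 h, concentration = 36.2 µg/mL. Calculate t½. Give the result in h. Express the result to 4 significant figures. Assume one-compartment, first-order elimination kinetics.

k = ln(C₁/C₂) / (t₂ − t₁) = ln(151/36.2) / (68.7 − 12.0)
  = 1.428 / 56.70 = 0.02519 h⁻¹
t½ = ln2 / k = 0.693147 / 0.02519 = 27.52 h

27.52 h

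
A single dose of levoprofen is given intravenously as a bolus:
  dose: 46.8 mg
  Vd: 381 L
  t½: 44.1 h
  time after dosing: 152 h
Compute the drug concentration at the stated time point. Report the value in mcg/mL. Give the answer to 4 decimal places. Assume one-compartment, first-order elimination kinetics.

0.0113 mcg/mL

C₀ = Dose / Vd = 46.80 / 381 = 0.1228 mg/L
k = ln2 / t½ = 0.693147 / 44.1 = 0.01572 h⁻¹
C = C₀ · e^(−k·t) = 0.1228 × e^(−0.01572 × 152)
  = 0.1228 × 0.09168 = 0.01126 mg/L
(0.01126 mg/L = 0.01126 mcg/mL)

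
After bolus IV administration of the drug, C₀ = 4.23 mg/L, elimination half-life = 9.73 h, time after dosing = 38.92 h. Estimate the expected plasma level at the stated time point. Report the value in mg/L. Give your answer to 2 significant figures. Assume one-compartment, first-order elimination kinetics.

k = ln2 / t½ = 0.693147 / 9.73 = 0.07124 h⁻¹
t / t½ = 38.92 / 9.73 = 4 half-lives
C = C₀ × (1/2)^4 = 4.230 × 0.06250 = 0.2644 mg/L

0.26 mg/L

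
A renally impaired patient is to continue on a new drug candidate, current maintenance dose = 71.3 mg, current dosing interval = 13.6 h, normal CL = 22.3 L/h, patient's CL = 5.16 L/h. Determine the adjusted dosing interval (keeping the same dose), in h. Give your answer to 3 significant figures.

To keep the same average steady-state level, dosing rate must scale with clearance.
CL ratio = 5.16 / 22.3 = 0.2314
New interval (same dose) = 13.6 / 0.2314 = 58.77 h

58.8 h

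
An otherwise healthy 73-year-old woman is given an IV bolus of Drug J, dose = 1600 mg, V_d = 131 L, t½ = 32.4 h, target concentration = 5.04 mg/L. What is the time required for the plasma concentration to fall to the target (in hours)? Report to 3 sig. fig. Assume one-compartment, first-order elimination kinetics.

C₀ = Dose / Vd = 1600 / 131 = 12.21 mg/L
k = ln2 / t½ = 0.693147 / 32.4 = 0.02139 h⁻¹
t = ln(C₀ / C) / k = ln(12.21 / 5.04) / 0.02139
  = ln(2.423) / 0.02139 = 0.8850 / 0.02139 = 41.37 h

41.4 h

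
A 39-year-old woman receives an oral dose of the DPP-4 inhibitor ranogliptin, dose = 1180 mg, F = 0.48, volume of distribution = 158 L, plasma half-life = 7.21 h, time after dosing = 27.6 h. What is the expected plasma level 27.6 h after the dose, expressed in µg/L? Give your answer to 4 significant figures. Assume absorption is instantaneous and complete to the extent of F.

Amount reaching circulation = F × Dose = 0.48 × 1180 = 566.4 mg
C₀ = F·Dose / Vd = 566.4 / 158 = 3.585 mg/L
k = ln2 / t½ = 0.693147 / 7.21 = 0.09614 h⁻¹
C = C₀ · e^(−k·t) = 3.585 × e^(−0.09614 × 27.6)
  = 3.585 × 0.07041 = 0.2524 mg/L
Convert: 0.2524 mg/L × 1000 = 252.4 µg/L

252.4 µg/L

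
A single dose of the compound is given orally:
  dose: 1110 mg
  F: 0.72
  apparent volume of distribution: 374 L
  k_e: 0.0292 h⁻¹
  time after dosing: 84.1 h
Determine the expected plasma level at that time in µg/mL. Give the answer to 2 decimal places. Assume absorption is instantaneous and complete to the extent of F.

0.18 µg/mL

Amount reaching circulation = F × Dose = 0.72 × 1110 = 799.2 mg
C₀ = F·Dose / Vd = 799.2 / 374 = 2.137 mg/L
C = C₀ · e^(−k·t) = 2.137 × e^(−0.02920 × 84.1)
  = 2.137 × 0.08580 = 0.1834 mg/L
(0.1834 mg/L = 0.1834 µg/mL)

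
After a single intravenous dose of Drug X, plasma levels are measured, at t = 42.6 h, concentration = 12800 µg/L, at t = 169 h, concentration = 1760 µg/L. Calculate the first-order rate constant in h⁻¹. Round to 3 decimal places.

k = ln(C₁/C₂) / (t₂ − t₁) = ln(12800/1760) / (169 − 42.6)
  = 1.984 / 126.4 = 0.01570 h⁻¹

0.016 h⁻¹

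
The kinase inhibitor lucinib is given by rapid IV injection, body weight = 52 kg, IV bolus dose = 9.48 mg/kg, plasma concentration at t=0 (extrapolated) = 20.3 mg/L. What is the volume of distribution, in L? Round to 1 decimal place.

24.3 L

Dose = 9.48 × 52 = 493.0 mg
Vd = Dose / C₀ = 493.0 / 20.3 = 24.29 L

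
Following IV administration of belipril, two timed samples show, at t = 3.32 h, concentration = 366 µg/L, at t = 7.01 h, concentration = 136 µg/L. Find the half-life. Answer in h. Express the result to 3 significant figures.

2.58 h

k = ln(C₁/C₂) / (t₂ − t₁) = ln(366/136) / (7.01 − 3.32)
  = 0.9900 / 3.690 = 0.2683 h⁻¹
t½ = ln2 / k = 0.693147 / 0.2683 = 2.583 h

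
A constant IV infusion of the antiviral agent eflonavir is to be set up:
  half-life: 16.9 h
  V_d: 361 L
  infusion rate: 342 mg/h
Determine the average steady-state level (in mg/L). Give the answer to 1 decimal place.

23.1 mg/L

k = ln2 / t½ = 0.693147 / 16.9 = 0.04101 h⁻¹
CL = k × Vd = 0.04101 × 361 = 14.80 L/h
At steady state Css = R₀ / CL = 342 / 14.80 = 23.11 mg/L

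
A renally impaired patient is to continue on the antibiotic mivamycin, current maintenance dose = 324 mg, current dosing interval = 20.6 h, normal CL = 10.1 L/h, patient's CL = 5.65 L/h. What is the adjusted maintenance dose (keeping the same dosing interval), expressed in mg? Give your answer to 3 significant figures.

181 mg

To keep the same average steady-state level, dosing rate must scale with clearance.
CL ratio = 5.65 / 10.1 = 0.5594
New dose (same interval) = 324 × 0.5594 = 181.2 mg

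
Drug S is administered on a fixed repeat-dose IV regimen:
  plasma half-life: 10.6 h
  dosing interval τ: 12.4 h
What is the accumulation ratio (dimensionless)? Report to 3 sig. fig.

1.80

k = ln2 / t½ = 0.693147 / 10.6 = 0.06539 h⁻¹
e^(−kτ) = e^(−0.06539 × 12.4) = 0.4445
Accumulation ratio R = 1 / (1 − e^(−kτ)) = 1 / (1 − 0.4445) = 1.800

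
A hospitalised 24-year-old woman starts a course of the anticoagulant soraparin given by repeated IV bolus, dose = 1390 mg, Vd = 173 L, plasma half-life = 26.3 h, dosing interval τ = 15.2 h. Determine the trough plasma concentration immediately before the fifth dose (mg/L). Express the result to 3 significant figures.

C₀ per dose = Dose / Vd = 1390 / 173 = 8.035 mg/L
k = ln2 / t½ = 0.693147 / 26.3 = 0.02636 h⁻¹
Fraction remaining after one interval: r = e^(−kτ) = e^(−0.02636 × 15.2) = 0.6699
Before dose 5, 4 doses have been given (aged 1τ, 2τ, 3τ, 4τ).
C_trough = C₀ × (r + r² + … + r^4) = C₀ × r(1−r^4)/(1−r)
        = 8.035 × 0.6699 × (1 − 0.2014) / (1 − 0.6699) = 13.02 mg/L

13.0 mg/L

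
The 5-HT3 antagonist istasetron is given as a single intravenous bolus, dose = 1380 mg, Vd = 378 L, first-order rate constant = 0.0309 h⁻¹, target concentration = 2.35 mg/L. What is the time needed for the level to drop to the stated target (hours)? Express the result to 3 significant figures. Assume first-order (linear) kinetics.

C₀ = Dose / Vd = 1380 / 378 = 3.651 mg/L
t = ln(C₀ / C) / k = ln(3.651 / 2.35) / 0.03090
  = ln(1.554) / 0.03090 = 0.4408 / 0.03090 = 14.27 h

14.3 h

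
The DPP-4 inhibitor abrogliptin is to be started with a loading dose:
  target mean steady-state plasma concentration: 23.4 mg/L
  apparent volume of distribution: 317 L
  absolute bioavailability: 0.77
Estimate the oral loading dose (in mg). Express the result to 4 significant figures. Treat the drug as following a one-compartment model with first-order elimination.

LD = Css × Vd / F = 23.4 × 317 / 0.77 = 9634 mg

9634 mg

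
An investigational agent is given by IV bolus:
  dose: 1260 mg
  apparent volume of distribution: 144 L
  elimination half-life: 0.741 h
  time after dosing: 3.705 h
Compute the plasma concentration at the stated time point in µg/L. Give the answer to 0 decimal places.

273 µg/L

C₀ = Dose / Vd = 1260 / 144 = 8.750 mg/L
k = ln2 / t½ = 0.693147 / 0.741 = 0.9354 h⁻¹
t / t½ = 3.705 / 0.741 = 5 half-lives
C = C₀ × (1/2)^5 = 8.750 × 0.03125 = 0.2734 mg/L
Convert: 0.2734 mg/L × 1000 = 273.4 µg/L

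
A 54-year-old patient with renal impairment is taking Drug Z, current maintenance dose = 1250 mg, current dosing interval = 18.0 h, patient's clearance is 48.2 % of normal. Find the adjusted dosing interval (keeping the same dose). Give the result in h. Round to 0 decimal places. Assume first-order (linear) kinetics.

To keep the same average steady-state level, dosing rate must scale with clearance.
CL ratio = 48.2 / 100 = 0.4820
New interval (same dose) = 18.0 / 0.4820 = 37.34 h

37 h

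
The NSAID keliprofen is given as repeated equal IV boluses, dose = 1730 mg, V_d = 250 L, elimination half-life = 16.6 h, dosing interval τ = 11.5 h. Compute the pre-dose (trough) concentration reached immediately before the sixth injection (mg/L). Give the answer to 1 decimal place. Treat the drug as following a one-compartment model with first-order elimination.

10.2 mg/L

C₀ per dose = Dose / Vd = 1730 / 250 = 6.920 mg/L
k = ln2 / t½ = 0.693147 / 16.6 = 0.04176 h⁻¹
Fraction remaining after one interval: r = e^(−kτ) = e^(−0.04176 × 11.5) = 0.6186
Before dose 6, 5 doses have been given (aged 1τ, 2τ, 3τ, 4τ, 5τ).
C_trough = C₀ × (r + r² + … + r^5) = C₀ × r(1−r^5)/(1−r)
        = 6.920 × 0.6186 × (1 − 0.09058) / (1 − 0.6186) = 10.21 mg/L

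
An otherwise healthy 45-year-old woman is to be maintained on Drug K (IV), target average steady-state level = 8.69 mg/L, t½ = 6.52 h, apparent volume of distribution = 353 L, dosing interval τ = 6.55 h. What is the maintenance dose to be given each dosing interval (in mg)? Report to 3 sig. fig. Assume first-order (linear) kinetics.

2140 mg

k = ln2 / t½ = 0.693147 / 6.52 = 0.1063 h⁻¹
CL = k × Vd = 0.1063 × 353 = 37.52 L/h
At steady state, Dose/τ = Css × CL.
Dose = Css × CL × τ = 8.69 × 37.52 × 6.55 = 2136 mg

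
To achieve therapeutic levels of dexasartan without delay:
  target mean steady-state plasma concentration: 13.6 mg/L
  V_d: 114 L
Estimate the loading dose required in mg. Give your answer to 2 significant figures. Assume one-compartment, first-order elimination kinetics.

LD = Css × Vd = 13.6 × 114 = 1550 mg

1600 mg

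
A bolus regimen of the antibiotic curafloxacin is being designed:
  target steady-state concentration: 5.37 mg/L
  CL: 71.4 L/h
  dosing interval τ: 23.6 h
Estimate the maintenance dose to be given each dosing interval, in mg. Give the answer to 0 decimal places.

At steady state, Dose/τ = Css × CL.
Dose = Css × CL × τ = 5.37 × 71.40 × 23.6 = 9049 mg

9049 mg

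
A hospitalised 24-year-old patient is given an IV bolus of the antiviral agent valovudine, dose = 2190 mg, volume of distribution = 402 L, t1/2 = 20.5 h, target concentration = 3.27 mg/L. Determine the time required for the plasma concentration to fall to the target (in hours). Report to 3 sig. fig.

15.1 h

C₀ = Dose / Vd = 2190 / 402 = 5.448 mg/L
k = ln2 / t½ = 0.693147 / 20.5 = 0.03381 h⁻¹
t = ln(C₀ / C) / k = ln(5.448 / 3.27) / 0.03381
  = ln(1.666) / 0.03381 = 0.5104 / 0.03381 = 15.10 h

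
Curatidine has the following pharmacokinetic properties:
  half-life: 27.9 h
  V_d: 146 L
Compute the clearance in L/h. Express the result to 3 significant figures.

k = ln2 / t½ = 0.693147 / 27.9 = 0.02484 h⁻¹
CL = k × Vd = 0.02484 × 146 = 3.627 L/h

3.63 L/h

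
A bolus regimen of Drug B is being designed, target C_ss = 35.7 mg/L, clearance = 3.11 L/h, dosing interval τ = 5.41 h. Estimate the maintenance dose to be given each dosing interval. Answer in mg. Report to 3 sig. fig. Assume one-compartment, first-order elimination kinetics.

At steady state, Dose/τ = Css × CL.
Dose = Css × CL × τ = 35.7 × 3.110 × 5.41 = 600.7 mg

601 mg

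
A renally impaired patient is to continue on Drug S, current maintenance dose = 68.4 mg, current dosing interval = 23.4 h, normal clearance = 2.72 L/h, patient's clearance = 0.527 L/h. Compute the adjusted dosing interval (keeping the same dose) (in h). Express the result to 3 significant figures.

121 h

To keep the same average steady-state level, dosing rate must scale with clearance.
CL ratio = 0.527 / 2.72 = 0.1938
New interval (same dose) = 23.4 / 0.1938 = 120.7 h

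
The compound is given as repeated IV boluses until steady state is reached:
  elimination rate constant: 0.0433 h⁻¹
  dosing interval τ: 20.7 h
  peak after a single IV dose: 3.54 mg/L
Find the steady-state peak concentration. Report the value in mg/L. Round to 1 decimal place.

6.0 mg/L

e^(−kτ) = e^(−0.04330 × 20.7) = 0.4081
Accumulation ratio R = 1 / (1 − e^(−kτ)) = 1 / (1 − 0.4081) = 1.689
Steady-state peak = C₀ × R = 3.54 × 1.689 = 5.979 mg/L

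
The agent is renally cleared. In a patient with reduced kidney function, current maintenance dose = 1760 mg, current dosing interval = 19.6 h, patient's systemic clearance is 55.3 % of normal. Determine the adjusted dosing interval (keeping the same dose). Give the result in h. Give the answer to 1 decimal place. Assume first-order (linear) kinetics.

35.4 h

To keep the same average steady-state level, dosing rate must scale with clearance.
CL ratio = 55.3 / 100 = 0.5530
New interval (same dose) = 19.6 / 0.5530 = 35.44 h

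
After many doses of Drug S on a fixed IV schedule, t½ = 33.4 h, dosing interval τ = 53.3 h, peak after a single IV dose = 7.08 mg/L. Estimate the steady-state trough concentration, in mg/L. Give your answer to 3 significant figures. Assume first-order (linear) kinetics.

k = ln2 / t½ = 0.693147 / 33.4 = 0.02075 h⁻¹
e^(−kτ) = e^(−0.02075 × 53.3) = 0.3309
Accumulation ratio R = 1 / (1 − e^(−kτ)) = 1 / (1 − 0.3309) = 1.495
Steady-state trough = C₀ × R × e^(−kτ) = 7.08 × 1.495 × 0.3309 = 3.502 mg/L

3.50 mg/L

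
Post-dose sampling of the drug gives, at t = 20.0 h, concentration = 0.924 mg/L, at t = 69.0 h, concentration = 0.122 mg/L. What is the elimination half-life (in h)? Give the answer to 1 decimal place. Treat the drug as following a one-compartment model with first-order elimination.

k = ln(C₁/C₂) / (t₂ − t₁) = ln(0.924/0.122) / (69.0 − 20.0)
  = 2.025 / 49.00 = 0.04133 h⁻¹
t½ = ln2 / k = 0.693147 / 0.04133 = 16.77 h

16.8 h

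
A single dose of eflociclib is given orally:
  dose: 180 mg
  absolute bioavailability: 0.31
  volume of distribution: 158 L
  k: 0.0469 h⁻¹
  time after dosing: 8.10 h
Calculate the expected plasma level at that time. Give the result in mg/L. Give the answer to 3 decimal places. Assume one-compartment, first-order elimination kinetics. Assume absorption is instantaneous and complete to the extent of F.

0.242 mg/L

Amount reaching circulation = F × Dose = 0.31 × 180.0 = 55.80 mg
C₀ = F·Dose / Vd = 55.80 / 158 = 0.3532 mg/L
C = C₀ · e^(−k·t) = 0.3532 × e^(−0.04690 × 8.10)
  = 0.3532 × 0.6839 = 0.2416 mg/L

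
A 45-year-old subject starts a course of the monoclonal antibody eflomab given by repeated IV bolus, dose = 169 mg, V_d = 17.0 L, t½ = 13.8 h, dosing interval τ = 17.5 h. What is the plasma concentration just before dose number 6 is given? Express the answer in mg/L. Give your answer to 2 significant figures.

7.0 mg/L

C₀ per dose = Dose / Vd = 169 / 17.0 = 9.941 mg/L
k = ln2 / t½ = 0.693147 / 13.8 = 0.05023 h⁻¹
Fraction remaining after one interval: r = e^(−kτ) = e^(−0.05023 × 17.5) = 0.4152
Before dose 6, 5 doses have been given (aged 1τ, 2τ, 3τ, 4τ, 5τ).
C_trough = C₀ × (r + r² + … + r^5) = C₀ × r(1−r^5)/(1−r)
        = 9.941 × 0.4152 × (1 − 0.01234) / (1 − 0.4152) = 6.971 mg/L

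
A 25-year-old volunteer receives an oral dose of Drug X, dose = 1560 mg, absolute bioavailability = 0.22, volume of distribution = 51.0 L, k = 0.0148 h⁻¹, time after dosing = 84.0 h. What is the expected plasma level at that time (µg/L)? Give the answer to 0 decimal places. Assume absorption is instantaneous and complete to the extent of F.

Amount reaching circulation = F × Dose = 0.22 × 1560 = 343.2 mg
C₀ = F·Dose / Vd = 343.2 / 51.0 = 6.729 mg/L
C = C₀ · e^(−k·t) = 6.729 × e^(−0.01480 × 84.0)
  = 6.729 × 0.2885 = 1.941 mg/L
Convert: 1.941 mg/L × 1000 = 1941 µg/L

1941 µg/L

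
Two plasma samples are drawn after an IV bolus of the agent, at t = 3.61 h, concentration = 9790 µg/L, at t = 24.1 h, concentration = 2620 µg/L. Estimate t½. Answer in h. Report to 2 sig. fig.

k = ln(C₁/C₂) / (t₂ − t₁) = ln(9790/2620) / (24.1 − 3.61)
  = 1.318 / 20.49 = 0.06432 h⁻¹
t½ = ln2 / k = 0.693147 / 0.06432 = 10.78 h

11 h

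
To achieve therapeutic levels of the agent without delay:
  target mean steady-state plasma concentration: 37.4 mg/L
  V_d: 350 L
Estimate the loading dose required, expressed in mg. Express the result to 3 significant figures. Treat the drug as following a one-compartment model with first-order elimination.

13100 mg

LD = Css × Vd = 37.4 × 350 = 13090 mg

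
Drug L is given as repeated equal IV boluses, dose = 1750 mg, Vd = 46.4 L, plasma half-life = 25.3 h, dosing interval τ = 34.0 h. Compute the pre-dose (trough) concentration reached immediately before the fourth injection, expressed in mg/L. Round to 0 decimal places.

C₀ per dose = Dose / Vd = 1750 / 46.4 = 37.72 mg/L
k = ln2 / t½ = 0.693147 / 25.3 = 0.02740 h⁻¹
Fraction remaining after one interval: r = e^(−kτ) = e^(−0.02740 × 34.0) = 0.3939
Before dose 4, 3 doses have been given (aged 1τ, 2τ, 3τ).
C_trough = C₀ × (r + r² + … + r^3) = C₀ × r(1−r^3)/(1−r)
        = 37.72 × 0.3939 × (1 − 0.06112) / (1 − 0.3939) = 23.02 mg/L

23 mg/L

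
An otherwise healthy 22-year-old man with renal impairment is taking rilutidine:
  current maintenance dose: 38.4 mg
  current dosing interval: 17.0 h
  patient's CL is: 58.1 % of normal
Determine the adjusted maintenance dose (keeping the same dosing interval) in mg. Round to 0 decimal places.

22 mg

To keep the same average steady-state level, dosing rate must scale with clearance.
CL ratio = 58.1 / 100 = 0.5810
New dose (same interval) = 38.4 × 0.5810 = 22.31 mg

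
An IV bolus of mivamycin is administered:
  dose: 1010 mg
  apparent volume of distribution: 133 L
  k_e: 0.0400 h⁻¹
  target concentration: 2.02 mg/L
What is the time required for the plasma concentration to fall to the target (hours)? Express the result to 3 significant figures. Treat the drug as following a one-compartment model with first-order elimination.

33.1 h

C₀ = Dose / Vd = 1010 / 133 = 7.594 mg/L
t = ln(C₀ / C) / k = ln(7.594 / 2.02) / 0.04000
  = ln(3.759) / 0.04000 = 1.324 / 0.04000 = 33.10 h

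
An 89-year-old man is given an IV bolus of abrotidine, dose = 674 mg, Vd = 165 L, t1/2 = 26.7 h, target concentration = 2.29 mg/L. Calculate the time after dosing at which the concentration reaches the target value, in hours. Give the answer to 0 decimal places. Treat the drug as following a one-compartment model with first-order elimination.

C₀ = Dose / Vd = 674.0 / 165 = 4.085 mg/L
k = ln2 / t½ = 0.693147 / 26.7 = 0.02596 h⁻¹
t = ln(C₀ / C) / k = ln(4.085 / 2.29) / 0.02596
  = ln(1.784) / 0.02596 = 0.5789 / 0.02596 = 22.30 h

22 h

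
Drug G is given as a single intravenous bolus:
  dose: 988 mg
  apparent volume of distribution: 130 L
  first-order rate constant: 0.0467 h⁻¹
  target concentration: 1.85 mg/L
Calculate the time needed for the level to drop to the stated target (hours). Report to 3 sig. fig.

C₀ = Dose / Vd = 988.0 / 130 = 7.600 mg/L
t = ln(C₀ / C) / k = ln(7.600 / 1.85) / 0.04670
  = ln(4.108) / 0.04670 = 1.413 / 0.04670 = 30.26 h

30.3 h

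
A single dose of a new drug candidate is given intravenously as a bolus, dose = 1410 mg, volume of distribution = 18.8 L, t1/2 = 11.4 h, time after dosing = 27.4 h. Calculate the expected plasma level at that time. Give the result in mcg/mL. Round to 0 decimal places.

C₀ = Dose / Vd = 1410 / 18.8 = 75.00 mg/L
k = ln2 / t½ = 0.693147 / 11.4 = 0.06080 h⁻¹
C = C₀ · e^(−k·t) = 75.00 × e^(−0.06080 × 27.4)
  = 75.00 × 0.1890 = 14.18 mg/L
(14.18 mg/L = 14.18 mcg/mL)

14 mcg/mL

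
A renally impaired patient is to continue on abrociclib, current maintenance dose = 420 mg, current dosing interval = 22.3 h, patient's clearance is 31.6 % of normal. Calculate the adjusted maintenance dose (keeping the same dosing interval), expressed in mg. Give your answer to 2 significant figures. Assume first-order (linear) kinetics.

To keep the same average steady-state level, dosing rate must scale with clearance.
CL ratio = 31.6 / 100 = 0.3160
New dose (same interval) = 420 × 0.3160 = 132.7 mg

130 mg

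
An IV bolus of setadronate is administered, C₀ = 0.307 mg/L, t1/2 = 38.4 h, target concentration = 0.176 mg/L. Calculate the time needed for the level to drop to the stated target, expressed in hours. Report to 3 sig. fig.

30.8 h

k = ln2 / t½ = 0.693147 / 38.4 = 0.01805 h⁻¹
t = ln(C₀ / C) / k = ln(0.3070 / 0.176) / 0.01805
  = ln(1.744) / 0.01805 = 0.5562 / 0.01805 = 30.81 h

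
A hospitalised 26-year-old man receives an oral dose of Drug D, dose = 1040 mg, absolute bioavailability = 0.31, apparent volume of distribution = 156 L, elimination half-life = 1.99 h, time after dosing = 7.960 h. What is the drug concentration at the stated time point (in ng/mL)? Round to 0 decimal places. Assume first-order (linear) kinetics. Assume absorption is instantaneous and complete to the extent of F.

Amount reaching circulation = F × Dose = 0.31 × 1040 = 322.4 mg
C₀ = F·Dose / Vd = 322.4 / 156 = 2.067 mg/L
k = ln2 / t½ = 0.693147 / 1.99 = 0.3483 h⁻¹
t / t½ = 7.960 / 1.99 = 4 half-lives
C = C₀ × (1/2)^4 = 2.067 × 0.06250 = 0.1292 mg/L
Convert: 0.1292 mg/L × 1000 = 129.2 ng/mL

129 ng/mL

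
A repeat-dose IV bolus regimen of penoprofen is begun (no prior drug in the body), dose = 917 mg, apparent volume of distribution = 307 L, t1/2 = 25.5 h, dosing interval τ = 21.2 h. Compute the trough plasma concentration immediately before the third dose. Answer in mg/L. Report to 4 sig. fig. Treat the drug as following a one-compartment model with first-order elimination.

2.622 mg/L

C₀ per dose = Dose / Vd = 917 / 307 = 2.987 mg/L
k = ln2 / t½ = 0.693147 / 25.5 = 0.02718 h⁻¹
Fraction remaining after one interval: r = e^(−kτ) = e^(−0.02718 × 21.2) = 0.5620
Before dose 3, 2 doses have been given (aged 1τ, 2τ).
C_trough = C₀ × (r + r²) = 2.987 × (0.5620 + 0.3158) = 2.622 mg/L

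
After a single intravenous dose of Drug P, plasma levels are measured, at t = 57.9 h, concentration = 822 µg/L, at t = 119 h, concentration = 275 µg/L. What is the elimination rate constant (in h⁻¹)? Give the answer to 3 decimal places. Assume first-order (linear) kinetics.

0.018 h⁻¹

k = ln(C₁/C₂) / (t₂ − t₁) = ln(822/275) / (119 − 57.9)
  = 1.095 / 61.10 = 0.01792 h⁻¹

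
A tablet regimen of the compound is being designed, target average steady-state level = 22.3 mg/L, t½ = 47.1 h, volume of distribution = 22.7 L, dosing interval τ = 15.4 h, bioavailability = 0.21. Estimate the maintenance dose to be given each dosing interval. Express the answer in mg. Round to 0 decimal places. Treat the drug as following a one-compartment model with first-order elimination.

k = ln2 / t½ = 0.693147 / 47.1 = 0.01472 h⁻¹
CL = k × Vd = 0.01472 × 22.7 = 0.3341 L/h
At steady state, F × (Dose/τ) = Css × CL.
Dose = Css × CL × τ / F = 22.3 × 0.3341 × 15.4 / 0.21 = 546.4 mg

546 mg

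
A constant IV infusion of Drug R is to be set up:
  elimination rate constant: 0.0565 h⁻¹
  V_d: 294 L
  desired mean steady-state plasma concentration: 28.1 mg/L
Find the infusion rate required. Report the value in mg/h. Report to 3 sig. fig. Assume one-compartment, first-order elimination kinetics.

CL = k × Vd = 0.05650 × 294 = 16.61 L/h
At steady state, infusion rate R₀ = Css × CL = 28.1 × 16.61 = 466.7 mg/h

467 mg/h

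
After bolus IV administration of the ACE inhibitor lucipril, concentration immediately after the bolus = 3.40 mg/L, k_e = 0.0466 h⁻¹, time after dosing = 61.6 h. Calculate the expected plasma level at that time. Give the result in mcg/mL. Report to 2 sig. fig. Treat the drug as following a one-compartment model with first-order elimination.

C = C₀ · e^(−k·t) = 3.400 × e^(−0.04660 × 61.6)
  = 3.400 × 0.05667 = 0.1927 mg/L
(0.1927 mg/L = 0.1927 mcg/mL)

0.19 mcg/mL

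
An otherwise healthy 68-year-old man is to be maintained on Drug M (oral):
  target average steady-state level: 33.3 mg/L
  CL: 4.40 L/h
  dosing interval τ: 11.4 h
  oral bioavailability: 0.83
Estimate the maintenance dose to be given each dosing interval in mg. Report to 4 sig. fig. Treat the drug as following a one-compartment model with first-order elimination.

At steady state, F × (Dose/τ) = Css × CL.
Dose = Css × CL × τ / F = 33.3 × 4.400 × 11.4 / 0.83 = 2012 mg

2012 mg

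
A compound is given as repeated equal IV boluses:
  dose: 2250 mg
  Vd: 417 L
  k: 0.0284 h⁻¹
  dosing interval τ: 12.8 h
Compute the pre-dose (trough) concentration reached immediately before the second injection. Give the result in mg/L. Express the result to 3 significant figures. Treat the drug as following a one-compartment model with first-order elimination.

3.75 mg/L

C₀ per dose = Dose / Vd = 2250 / 417 = 5.396 mg/L
Fraction remaining after one interval: r = e^(−kτ) = e^(−0.02840 × 12.8) = 0.6952
Before dose 2, 1 dose has been given (aged 1τ).
C_trough = C₀ × r = 5.396 × 0.6952 = 3.751 mg/L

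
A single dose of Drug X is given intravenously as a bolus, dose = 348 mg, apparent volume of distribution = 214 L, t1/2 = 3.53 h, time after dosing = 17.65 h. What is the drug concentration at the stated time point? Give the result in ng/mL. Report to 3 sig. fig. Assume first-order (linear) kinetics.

50.8 ng/mL

C₀ = Dose / Vd = 348.0 / 214 = 1.626 mg/L
k = ln2 / t½ = 0.693147 / 3.53 = 0.1964 h⁻¹
t / t½ = 17.65 / 3.53 = 5 half-lives
C = C₀ × (1/2)^5 = 1.626 × 0.03125 = 0.05081 mg/L
Convert: 0.05081 mg/L × 1000 = 50.81 ng/mL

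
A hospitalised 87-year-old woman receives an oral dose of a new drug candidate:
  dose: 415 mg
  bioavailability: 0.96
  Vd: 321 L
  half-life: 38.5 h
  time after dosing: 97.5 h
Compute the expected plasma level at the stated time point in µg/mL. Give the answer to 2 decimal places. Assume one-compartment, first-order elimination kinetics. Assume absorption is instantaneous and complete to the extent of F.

0.21 µg/mL

Amount reaching circulation = F × Dose = 0.96 × 415.0 = 398.4 mg
C₀ = F·Dose / Vd = 398.4 / 321 = 1.241 mg/L
k = ln2 / t½ = 0.693147 / 38.5 = 0.01800 h⁻¹
C = C₀ · e^(−k·t) = 1.241 × e^(−0.01800 × 97.5)
  = 1.241 × 0.1729 = 0.2146 mg/L
(0.2146 mg/L = 0.2146 µg/mL)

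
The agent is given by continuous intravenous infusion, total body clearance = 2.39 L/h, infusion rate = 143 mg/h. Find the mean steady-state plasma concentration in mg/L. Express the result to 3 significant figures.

At steady state Css = R₀ / CL = 143 / 2.390 = 59.83 mg/L

59.8 mg/L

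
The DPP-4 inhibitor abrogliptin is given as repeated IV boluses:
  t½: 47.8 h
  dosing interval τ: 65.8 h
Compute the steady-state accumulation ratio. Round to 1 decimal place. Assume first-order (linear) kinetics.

k = ln2 / t½ = 0.693147 / 47.8 = 0.01450 h⁻¹
e^(−kτ) = e^(−0.01450 × 65.8) = 0.3852
Accumulation ratio R = 1 / (1 − e^(−kτ)) = 1 / (1 − 0.3852) = 1.627

1.6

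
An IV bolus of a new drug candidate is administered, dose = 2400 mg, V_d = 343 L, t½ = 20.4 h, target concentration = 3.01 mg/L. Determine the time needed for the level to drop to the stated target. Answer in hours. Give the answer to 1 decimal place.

C₀ = Dose / Vd = 2400 / 343 = 6.997 mg/L
k = ln2 / t½ = 0.693147 / 20.4 = 0.03398 h⁻¹
t = ln(C₀ / C) / k = ln(6.997 / 3.01) / 0.03398
  = ln(2.325) / 0.03398 = 0.8437 / 0.03398 = 24.83 h

24.8 h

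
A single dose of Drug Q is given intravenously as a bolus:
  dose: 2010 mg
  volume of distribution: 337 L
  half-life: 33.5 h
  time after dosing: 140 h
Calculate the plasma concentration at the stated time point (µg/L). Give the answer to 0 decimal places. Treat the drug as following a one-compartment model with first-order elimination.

C₀ = Dose / Vd = 2010 / 337 = 5.964 mg/L
k = ln2 / t½ = 0.693147 / 33.5 = 0.02069 h⁻¹
C = C₀ · e^(−k·t) = 5.964 × e^(−0.02069 × 140)
  = 5.964 × 0.05521 = 0.3293 mg/L
Convert: 0.3293 mg/L × 1000 = 329.3 µg/L

329 µg/L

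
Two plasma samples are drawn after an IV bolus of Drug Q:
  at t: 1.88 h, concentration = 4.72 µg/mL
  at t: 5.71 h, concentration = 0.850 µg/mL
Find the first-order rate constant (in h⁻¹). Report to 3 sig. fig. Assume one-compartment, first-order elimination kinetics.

0.448 h⁻¹

k = ln(C₁/C₂) / (t₂ − t₁) = ln(4.72/0.850) / (5.71 − 1.88)
  = 1.714 / 3.830 = 0.4475 h⁻¹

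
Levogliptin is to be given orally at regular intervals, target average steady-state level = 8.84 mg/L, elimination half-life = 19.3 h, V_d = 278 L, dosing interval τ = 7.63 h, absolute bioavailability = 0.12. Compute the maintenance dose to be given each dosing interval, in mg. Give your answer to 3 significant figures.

5610 mg

k = ln2 / t½ = 0.693147 / 19.3 = 0.03591 h⁻¹
CL = k × Vd = 0.03591 × 278 = 9.983 L/h
At steady state, F × (Dose/τ) = Css × CL.
Dose = Css × CL × τ / F = 8.84 × 9.983 × 7.63 / 0.12 = 5611 mg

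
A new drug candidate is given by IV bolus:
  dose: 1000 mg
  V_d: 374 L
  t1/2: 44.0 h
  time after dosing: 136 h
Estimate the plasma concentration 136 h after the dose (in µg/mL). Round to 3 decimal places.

0.314 µg/mL

C₀ = Dose / Vd = 1000 / 374 = 2.674 mg/L
k = ln2 / t½ = 0.693147 / 44.0 = 0.01575 h⁻¹
C = C₀ · e^(−k·t) = 2.674 × e^(−0.01575 × 136)
  = 2.674 × 0.1174 = 0.3139 mg/L
(0.3139 mg/L = 0.3139 µg/mL)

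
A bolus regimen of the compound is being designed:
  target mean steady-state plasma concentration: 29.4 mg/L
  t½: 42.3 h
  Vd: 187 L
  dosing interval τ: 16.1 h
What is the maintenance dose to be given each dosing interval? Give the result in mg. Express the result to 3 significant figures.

k = ln2 / t½ = 0.693147 / 42.3 = 0.01639 h⁻¹
CL = k × Vd = 0.01639 × 187 = 3.065 L/h
At steady state, Dose/τ = Css × CL.
Dose = Css × CL × τ = 29.4 × 3.065 × 16.1 = 1451 mg

1450 mg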